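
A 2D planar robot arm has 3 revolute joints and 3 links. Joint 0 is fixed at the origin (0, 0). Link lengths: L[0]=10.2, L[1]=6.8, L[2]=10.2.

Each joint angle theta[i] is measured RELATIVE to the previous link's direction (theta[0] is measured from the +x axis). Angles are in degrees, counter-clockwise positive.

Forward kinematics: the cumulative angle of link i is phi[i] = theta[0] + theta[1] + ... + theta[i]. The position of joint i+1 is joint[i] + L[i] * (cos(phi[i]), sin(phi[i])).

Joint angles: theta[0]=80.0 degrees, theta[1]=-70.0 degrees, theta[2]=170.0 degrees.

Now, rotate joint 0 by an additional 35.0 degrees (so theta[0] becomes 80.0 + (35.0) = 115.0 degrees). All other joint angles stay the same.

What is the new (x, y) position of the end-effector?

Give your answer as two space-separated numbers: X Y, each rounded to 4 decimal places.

Answer: -7.8577 8.2022

Derivation:
joint[0] = (0.0000, 0.0000)  (base)
link 0: phi[0] = 115 = 115 deg
  cos(115 deg) = -0.4226, sin(115 deg) = 0.9063
  joint[1] = (0.0000, 0.0000) + 10.2 * (-0.4226, 0.9063) = (0.0000 + -4.3107, 0.0000 + 9.2443) = (-4.3107, 9.2443)
link 1: phi[1] = 115 + -70 = 45 deg
  cos(45 deg) = 0.7071, sin(45 deg) = 0.7071
  joint[2] = (-4.3107, 9.2443) + 6.8 * (0.7071, 0.7071) = (-4.3107 + 4.8083, 9.2443 + 4.8083) = (0.4976, 14.0527)
link 2: phi[2] = 115 + -70 + 170 = 215 deg
  cos(215 deg) = -0.8192, sin(215 deg) = -0.5736
  joint[3] = (0.4976, 14.0527) + 10.2 * (-0.8192, -0.5736) = (0.4976 + -8.3554, 14.0527 + -5.8505) = (-7.8577, 8.2022)
End effector: (-7.8577, 8.2022)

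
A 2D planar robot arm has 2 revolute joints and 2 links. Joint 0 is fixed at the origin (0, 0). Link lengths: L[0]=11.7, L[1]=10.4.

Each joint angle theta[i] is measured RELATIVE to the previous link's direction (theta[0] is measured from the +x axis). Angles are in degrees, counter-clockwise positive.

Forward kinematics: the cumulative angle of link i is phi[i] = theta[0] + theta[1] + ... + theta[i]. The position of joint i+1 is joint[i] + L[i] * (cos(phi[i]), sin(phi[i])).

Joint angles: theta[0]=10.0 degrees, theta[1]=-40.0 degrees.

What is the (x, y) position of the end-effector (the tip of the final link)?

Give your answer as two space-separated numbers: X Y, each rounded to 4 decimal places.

joint[0] = (0.0000, 0.0000)  (base)
link 0: phi[0] = 10 = 10 deg
  cos(10 deg) = 0.9848, sin(10 deg) = 0.1736
  joint[1] = (0.0000, 0.0000) + 11.7 * (0.9848, 0.1736) = (0.0000 + 11.5223, 0.0000 + 2.0317) = (11.5223, 2.0317)
link 1: phi[1] = 10 + -40 = -30 deg
  cos(-30 deg) = 0.8660, sin(-30 deg) = -0.5000
  joint[2] = (11.5223, 2.0317) + 10.4 * (0.8660, -0.5000) = (11.5223 + 9.0067, 2.0317 + -5.2000) = (20.5289, -3.1683)
End effector: (20.5289, -3.1683)

Answer: 20.5289 -3.1683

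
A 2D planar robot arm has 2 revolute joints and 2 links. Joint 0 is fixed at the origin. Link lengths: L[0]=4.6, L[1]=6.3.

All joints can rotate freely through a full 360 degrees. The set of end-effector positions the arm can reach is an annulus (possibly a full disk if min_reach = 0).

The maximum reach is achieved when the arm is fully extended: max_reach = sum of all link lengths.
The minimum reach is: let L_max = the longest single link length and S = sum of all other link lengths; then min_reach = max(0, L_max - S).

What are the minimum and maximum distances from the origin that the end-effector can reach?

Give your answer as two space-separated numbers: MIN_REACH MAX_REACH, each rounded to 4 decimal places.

Answer: 1.7000 10.9000

Derivation:
Link lengths: [4.6, 6.3]
max_reach = 4.6 + 6.3 = 10.9
L_max = max([4.6, 6.3]) = 6.3
S (sum of others) = 10.9 - 6.3 = 4.6
min_reach = max(0, 6.3 - 4.6) = max(0, 1.7) = 1.7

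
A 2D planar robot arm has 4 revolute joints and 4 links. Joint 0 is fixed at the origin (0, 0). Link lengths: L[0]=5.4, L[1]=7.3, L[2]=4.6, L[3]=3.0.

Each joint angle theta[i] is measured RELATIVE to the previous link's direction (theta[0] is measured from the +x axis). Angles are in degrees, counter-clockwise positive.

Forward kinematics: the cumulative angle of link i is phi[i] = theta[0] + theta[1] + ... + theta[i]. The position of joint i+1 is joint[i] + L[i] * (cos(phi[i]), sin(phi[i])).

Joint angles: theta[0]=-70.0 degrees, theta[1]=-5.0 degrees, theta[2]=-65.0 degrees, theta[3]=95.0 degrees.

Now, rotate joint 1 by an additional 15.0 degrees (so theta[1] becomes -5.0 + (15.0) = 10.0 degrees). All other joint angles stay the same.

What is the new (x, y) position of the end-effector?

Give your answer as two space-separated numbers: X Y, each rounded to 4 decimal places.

joint[0] = (0.0000, 0.0000)  (base)
link 0: phi[0] = -70 = -70 deg
  cos(-70 deg) = 0.3420, sin(-70 deg) = -0.9397
  joint[1] = (0.0000, 0.0000) + 5.4 * (0.3420, -0.9397) = (0.0000 + 1.8469, 0.0000 + -5.0743) = (1.8469, -5.0743)
link 1: phi[1] = -70 + 10 = -60 deg
  cos(-60 deg) = 0.5000, sin(-60 deg) = -0.8660
  joint[2] = (1.8469, -5.0743) + 7.3 * (0.5000, -0.8660) = (1.8469 + 3.6500, -5.0743 + -6.3220) = (5.4969, -11.3963)
link 2: phi[2] = -70 + 10 + -65 = -125 deg
  cos(-125 deg) = -0.5736, sin(-125 deg) = -0.8192
  joint[3] = (5.4969, -11.3963) + 4.6 * (-0.5736, -0.8192) = (5.4969 + -2.6385, -11.3963 + -3.7681) = (2.8585, -15.1644)
link 3: phi[3] = -70 + 10 + -65 + 95 = -30 deg
  cos(-30 deg) = 0.8660, sin(-30 deg) = -0.5000
  joint[4] = (2.8585, -15.1644) + 3 * (0.8660, -0.5000) = (2.8585 + 2.5981, -15.1644 + -1.5000) = (5.4565, -16.6644)
End effector: (5.4565, -16.6644)

Answer: 5.4565 -16.6644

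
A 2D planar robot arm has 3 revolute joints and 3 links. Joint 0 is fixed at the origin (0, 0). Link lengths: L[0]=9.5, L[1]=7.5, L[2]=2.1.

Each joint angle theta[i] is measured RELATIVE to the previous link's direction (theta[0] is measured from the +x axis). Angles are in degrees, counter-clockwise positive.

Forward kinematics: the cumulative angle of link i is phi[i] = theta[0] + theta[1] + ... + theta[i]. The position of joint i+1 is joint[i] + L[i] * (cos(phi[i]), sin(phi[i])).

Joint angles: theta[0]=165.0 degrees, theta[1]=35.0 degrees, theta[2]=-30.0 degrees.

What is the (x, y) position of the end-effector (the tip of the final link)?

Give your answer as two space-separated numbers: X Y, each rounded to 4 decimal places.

joint[0] = (0.0000, 0.0000)  (base)
link 0: phi[0] = 165 = 165 deg
  cos(165 deg) = -0.9659, sin(165 deg) = 0.2588
  joint[1] = (0.0000, 0.0000) + 9.5 * (-0.9659, 0.2588) = (0.0000 + -9.1763, 0.0000 + 2.4588) = (-9.1763, 2.4588)
link 1: phi[1] = 165 + 35 = 200 deg
  cos(200 deg) = -0.9397, sin(200 deg) = -0.3420
  joint[2] = (-9.1763, 2.4588) + 7.5 * (-0.9397, -0.3420) = (-9.1763 + -7.0477, 2.4588 + -2.5652) = (-16.2240, -0.1064)
link 2: phi[2] = 165 + 35 + -30 = 170 deg
  cos(170 deg) = -0.9848, sin(170 deg) = 0.1736
  joint[3] = (-16.2240, -0.1064) + 2.1 * (-0.9848, 0.1736) = (-16.2240 + -2.0681, -0.1064 + 0.3647) = (-18.2921, 0.2583)
End effector: (-18.2921, 0.2583)

Answer: -18.2921 0.2583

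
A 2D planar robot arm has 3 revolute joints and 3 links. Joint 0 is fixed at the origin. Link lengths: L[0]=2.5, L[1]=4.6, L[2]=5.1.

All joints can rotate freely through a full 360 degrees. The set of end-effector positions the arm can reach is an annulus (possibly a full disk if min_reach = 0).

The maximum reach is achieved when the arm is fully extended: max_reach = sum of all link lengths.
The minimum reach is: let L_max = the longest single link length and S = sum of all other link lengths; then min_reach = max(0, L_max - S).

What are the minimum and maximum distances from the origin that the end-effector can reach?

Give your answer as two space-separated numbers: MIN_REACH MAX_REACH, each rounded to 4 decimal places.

Answer: 0.0000 12.2000

Derivation:
Link lengths: [2.5, 4.6, 5.1]
max_reach = 2.5 + 4.6 + 5.1 = 12.2
L_max = max([2.5, 4.6, 5.1]) = 5.1
S (sum of others) = 12.2 - 5.1 = 7.1
min_reach = max(0, 5.1 - 7.1) = max(0, -2) = 0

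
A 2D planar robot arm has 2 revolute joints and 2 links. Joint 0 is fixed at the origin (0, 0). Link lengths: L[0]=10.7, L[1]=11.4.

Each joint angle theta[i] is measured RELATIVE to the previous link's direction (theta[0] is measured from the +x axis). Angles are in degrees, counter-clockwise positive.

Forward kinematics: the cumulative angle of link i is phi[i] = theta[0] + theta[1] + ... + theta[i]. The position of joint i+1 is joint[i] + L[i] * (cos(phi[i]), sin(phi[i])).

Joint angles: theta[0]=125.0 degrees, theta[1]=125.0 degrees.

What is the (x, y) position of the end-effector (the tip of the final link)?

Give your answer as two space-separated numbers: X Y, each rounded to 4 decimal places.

joint[0] = (0.0000, 0.0000)  (base)
link 0: phi[0] = 125 = 125 deg
  cos(125 deg) = -0.5736, sin(125 deg) = 0.8192
  joint[1] = (0.0000, 0.0000) + 10.7 * (-0.5736, 0.8192) = (0.0000 + -6.1373, 0.0000 + 8.7649) = (-6.1373, 8.7649)
link 1: phi[1] = 125 + 125 = 250 deg
  cos(250 deg) = -0.3420, sin(250 deg) = -0.9397
  joint[2] = (-6.1373, 8.7649) + 11.4 * (-0.3420, -0.9397) = (-6.1373 + -3.8990, 8.7649 + -10.7125) = (-10.0363, -1.9476)
End effector: (-10.0363, -1.9476)

Answer: -10.0363 -1.9476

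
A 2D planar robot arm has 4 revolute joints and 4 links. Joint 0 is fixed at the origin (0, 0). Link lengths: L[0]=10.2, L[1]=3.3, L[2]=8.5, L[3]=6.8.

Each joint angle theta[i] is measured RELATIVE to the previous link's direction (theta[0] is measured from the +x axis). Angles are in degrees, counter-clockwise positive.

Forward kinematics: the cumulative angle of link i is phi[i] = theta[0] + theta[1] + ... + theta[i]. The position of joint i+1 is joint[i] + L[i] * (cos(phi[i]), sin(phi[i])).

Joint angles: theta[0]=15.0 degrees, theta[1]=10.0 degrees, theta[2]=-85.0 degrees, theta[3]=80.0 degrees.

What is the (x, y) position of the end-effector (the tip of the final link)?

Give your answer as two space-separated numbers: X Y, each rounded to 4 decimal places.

joint[0] = (0.0000, 0.0000)  (base)
link 0: phi[0] = 15 = 15 deg
  cos(15 deg) = 0.9659, sin(15 deg) = 0.2588
  joint[1] = (0.0000, 0.0000) + 10.2 * (0.9659, 0.2588) = (0.0000 + 9.8524, 0.0000 + 2.6400) = (9.8524, 2.6400)
link 1: phi[1] = 15 + 10 = 25 deg
  cos(25 deg) = 0.9063, sin(25 deg) = 0.4226
  joint[2] = (9.8524, 2.6400) + 3.3 * (0.9063, 0.4226) = (9.8524 + 2.9908, 2.6400 + 1.3946) = (12.8433, 4.0346)
link 2: phi[2] = 15 + 10 + -85 = -60 deg
  cos(-60 deg) = 0.5000, sin(-60 deg) = -0.8660
  joint[3] = (12.8433, 4.0346) + 8.5 * (0.5000, -0.8660) = (12.8433 + 4.2500, 4.0346 + -7.3612) = (17.0933, -3.3266)
link 3: phi[3] = 15 + 10 + -85 + 80 = 20 deg
  cos(20 deg) = 0.9397, sin(20 deg) = 0.3420
  joint[4] = (17.0933, -3.3266) + 6.8 * (0.9397, 0.3420) = (17.0933 + 6.3899, -3.3266 + 2.3257) = (23.4832, -1.0009)
End effector: (23.4832, -1.0009)

Answer: 23.4832 -1.0009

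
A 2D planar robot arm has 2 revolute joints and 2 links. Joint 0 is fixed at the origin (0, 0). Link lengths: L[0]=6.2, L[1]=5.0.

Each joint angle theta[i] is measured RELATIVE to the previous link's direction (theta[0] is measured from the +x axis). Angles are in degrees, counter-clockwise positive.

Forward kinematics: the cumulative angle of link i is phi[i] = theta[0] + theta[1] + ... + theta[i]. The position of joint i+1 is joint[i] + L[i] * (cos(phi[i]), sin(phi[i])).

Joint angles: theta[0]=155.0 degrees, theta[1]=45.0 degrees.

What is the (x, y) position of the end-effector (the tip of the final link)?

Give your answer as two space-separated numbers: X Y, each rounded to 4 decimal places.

joint[0] = (0.0000, 0.0000)  (base)
link 0: phi[0] = 155 = 155 deg
  cos(155 deg) = -0.9063, sin(155 deg) = 0.4226
  joint[1] = (0.0000, 0.0000) + 6.2 * (-0.9063, 0.4226) = (0.0000 + -5.6191, 0.0000 + 2.6202) = (-5.6191, 2.6202)
link 1: phi[1] = 155 + 45 = 200 deg
  cos(200 deg) = -0.9397, sin(200 deg) = -0.3420
  joint[2] = (-5.6191, 2.6202) + 5 * (-0.9397, -0.3420) = (-5.6191 + -4.6985, 2.6202 + -1.7101) = (-10.3176, 0.9101)
End effector: (-10.3176, 0.9101)

Answer: -10.3176 0.9101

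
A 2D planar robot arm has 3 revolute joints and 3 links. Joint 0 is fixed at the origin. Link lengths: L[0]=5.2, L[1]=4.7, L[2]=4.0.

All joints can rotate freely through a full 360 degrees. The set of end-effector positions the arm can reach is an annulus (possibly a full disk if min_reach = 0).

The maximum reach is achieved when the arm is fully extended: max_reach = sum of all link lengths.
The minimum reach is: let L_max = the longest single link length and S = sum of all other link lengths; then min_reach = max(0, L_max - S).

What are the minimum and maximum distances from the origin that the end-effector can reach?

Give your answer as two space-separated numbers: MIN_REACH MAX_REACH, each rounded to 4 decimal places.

Answer: 0.0000 13.9000

Derivation:
Link lengths: [5.2, 4.7, 4.0]
max_reach = 5.2 + 4.7 + 4 = 13.9
L_max = max([5.2, 4.7, 4.0]) = 5.2
S (sum of others) = 13.9 - 5.2 = 8.7
min_reach = max(0, 5.2 - 8.7) = max(0, -3.5) = 0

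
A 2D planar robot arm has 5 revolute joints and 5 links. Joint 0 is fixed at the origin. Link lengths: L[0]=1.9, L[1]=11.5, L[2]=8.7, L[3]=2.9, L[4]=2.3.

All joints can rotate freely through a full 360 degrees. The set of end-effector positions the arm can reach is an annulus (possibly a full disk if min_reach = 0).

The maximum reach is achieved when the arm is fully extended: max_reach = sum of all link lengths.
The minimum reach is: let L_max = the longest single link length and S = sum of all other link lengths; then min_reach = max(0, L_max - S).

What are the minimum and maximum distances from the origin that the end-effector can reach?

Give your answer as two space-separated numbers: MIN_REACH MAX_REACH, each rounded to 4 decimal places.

Link lengths: [1.9, 11.5, 8.7, 2.9, 2.3]
max_reach = 1.9 + 11.5 + 8.7 + 2.9 + 2.3 = 27.3
L_max = max([1.9, 11.5, 8.7, 2.9, 2.3]) = 11.5
S (sum of others) = 27.3 - 11.5 = 15.8
min_reach = max(0, 11.5 - 15.8) = max(0, -4.3) = 0

Answer: 0.0000 27.3000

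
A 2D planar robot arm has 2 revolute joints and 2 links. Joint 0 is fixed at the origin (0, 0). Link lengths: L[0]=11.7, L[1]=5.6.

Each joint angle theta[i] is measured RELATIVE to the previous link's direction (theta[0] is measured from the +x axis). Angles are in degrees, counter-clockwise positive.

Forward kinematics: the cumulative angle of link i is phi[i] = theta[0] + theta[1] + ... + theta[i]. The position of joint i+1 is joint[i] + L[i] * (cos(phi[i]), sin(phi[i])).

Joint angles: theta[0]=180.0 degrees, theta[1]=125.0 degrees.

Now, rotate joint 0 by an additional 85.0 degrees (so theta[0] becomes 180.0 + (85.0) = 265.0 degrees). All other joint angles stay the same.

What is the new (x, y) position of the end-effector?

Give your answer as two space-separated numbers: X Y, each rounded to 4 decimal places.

joint[0] = (0.0000, 0.0000)  (base)
link 0: phi[0] = 265 = 265 deg
  cos(265 deg) = -0.0872, sin(265 deg) = -0.9962
  joint[1] = (0.0000, 0.0000) + 11.7 * (-0.0872, -0.9962) = (0.0000 + -1.0197, 0.0000 + -11.6555) = (-1.0197, -11.6555)
link 1: phi[1] = 265 + 125 = 390 deg
  cos(390 deg) = 0.8660, sin(390 deg) = 0.5000
  joint[2] = (-1.0197, -11.6555) + 5.6 * (0.8660, 0.5000) = (-1.0197 + 4.8497, -11.6555 + 2.8000) = (3.8300, -8.8555)
End effector: (3.8300, -8.8555)

Answer: 3.8300 -8.8555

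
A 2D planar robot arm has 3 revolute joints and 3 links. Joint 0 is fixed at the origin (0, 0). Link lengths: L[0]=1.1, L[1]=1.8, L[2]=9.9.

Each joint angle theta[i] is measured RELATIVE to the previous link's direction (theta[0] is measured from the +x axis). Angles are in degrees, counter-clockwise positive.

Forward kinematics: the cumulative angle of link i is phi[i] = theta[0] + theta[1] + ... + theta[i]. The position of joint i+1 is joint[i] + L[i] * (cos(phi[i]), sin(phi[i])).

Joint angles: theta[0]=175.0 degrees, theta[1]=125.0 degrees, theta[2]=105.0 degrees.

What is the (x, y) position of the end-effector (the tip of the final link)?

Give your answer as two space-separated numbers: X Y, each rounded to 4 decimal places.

Answer: 6.8045 5.5374

Derivation:
joint[0] = (0.0000, 0.0000)  (base)
link 0: phi[0] = 175 = 175 deg
  cos(175 deg) = -0.9962, sin(175 deg) = 0.0872
  joint[1] = (0.0000, 0.0000) + 1.1 * (-0.9962, 0.0872) = (0.0000 + -1.0958, 0.0000 + 0.0959) = (-1.0958, 0.0959)
link 1: phi[1] = 175 + 125 = 300 deg
  cos(300 deg) = 0.5000, sin(300 deg) = -0.8660
  joint[2] = (-1.0958, 0.0959) + 1.8 * (0.5000, -0.8660) = (-1.0958 + 0.9000, 0.0959 + -1.5588) = (-0.1958, -1.4630)
link 2: phi[2] = 175 + 125 + 105 = 405 deg
  cos(405 deg) = 0.7071, sin(405 deg) = 0.7071
  joint[3] = (-0.1958, -1.4630) + 9.9 * (0.7071, 0.7071) = (-0.1958 + 7.0004, -1.4630 + 7.0004) = (6.8045, 5.5374)
End effector: (6.8045, 5.5374)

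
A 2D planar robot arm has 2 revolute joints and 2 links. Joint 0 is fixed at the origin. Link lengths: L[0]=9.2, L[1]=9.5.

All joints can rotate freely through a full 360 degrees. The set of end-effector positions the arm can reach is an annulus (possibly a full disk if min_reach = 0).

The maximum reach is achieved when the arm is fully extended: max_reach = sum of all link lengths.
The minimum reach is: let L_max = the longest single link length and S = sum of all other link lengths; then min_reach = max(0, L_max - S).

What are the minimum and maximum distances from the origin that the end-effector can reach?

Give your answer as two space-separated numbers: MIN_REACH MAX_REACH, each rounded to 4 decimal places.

Answer: 0.3000 18.7000

Derivation:
Link lengths: [9.2, 9.5]
max_reach = 9.2 + 9.5 = 18.7
L_max = max([9.2, 9.5]) = 9.5
S (sum of others) = 18.7 - 9.5 = 9.2
min_reach = max(0, 9.5 - 9.2) = max(0, 0.3) = 0.3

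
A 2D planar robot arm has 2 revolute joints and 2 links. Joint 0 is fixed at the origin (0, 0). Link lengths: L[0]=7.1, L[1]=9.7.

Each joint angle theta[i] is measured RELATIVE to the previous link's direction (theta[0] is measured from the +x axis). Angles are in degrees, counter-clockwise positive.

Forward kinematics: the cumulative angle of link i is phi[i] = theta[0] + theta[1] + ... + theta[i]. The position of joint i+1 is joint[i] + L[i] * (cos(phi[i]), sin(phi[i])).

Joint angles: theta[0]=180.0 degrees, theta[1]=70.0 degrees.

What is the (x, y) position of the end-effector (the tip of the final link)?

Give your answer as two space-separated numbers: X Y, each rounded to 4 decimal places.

Answer: -10.4176 -9.1150

Derivation:
joint[0] = (0.0000, 0.0000)  (base)
link 0: phi[0] = 180 = 180 deg
  cos(180 deg) = -1.0000, sin(180 deg) = 0.0000
  joint[1] = (0.0000, 0.0000) + 7.1 * (-1.0000, 0.0000) = (0.0000 + -7.1000, 0.0000 + 0.0000) = (-7.1000, 0.0000)
link 1: phi[1] = 180 + 70 = 250 deg
  cos(250 deg) = -0.3420, sin(250 deg) = -0.9397
  joint[2] = (-7.1000, 0.0000) + 9.7 * (-0.3420, -0.9397) = (-7.1000 + -3.3176, 0.0000 + -9.1150) = (-10.4176, -9.1150)
End effector: (-10.4176, -9.1150)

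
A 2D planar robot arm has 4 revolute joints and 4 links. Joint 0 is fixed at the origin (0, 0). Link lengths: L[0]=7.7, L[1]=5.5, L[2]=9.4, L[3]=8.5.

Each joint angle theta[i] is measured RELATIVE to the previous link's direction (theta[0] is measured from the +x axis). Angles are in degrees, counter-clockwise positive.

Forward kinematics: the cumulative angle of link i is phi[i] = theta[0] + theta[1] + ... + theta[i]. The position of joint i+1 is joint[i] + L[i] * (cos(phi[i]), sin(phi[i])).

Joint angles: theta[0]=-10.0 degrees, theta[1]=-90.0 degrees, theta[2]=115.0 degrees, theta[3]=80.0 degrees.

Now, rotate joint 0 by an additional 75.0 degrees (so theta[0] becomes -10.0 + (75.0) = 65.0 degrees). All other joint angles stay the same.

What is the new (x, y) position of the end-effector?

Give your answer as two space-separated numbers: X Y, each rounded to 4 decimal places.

Answer: -0.1320 15.5302

Derivation:
joint[0] = (0.0000, 0.0000)  (base)
link 0: phi[0] = 65 = 65 deg
  cos(65 deg) = 0.4226, sin(65 deg) = 0.9063
  joint[1] = (0.0000, 0.0000) + 7.7 * (0.4226, 0.9063) = (0.0000 + 3.2542, 0.0000 + 6.9786) = (3.2542, 6.9786)
link 1: phi[1] = 65 + -90 = -25 deg
  cos(-25 deg) = 0.9063, sin(-25 deg) = -0.4226
  joint[2] = (3.2542, 6.9786) + 5.5 * (0.9063, -0.4226) = (3.2542 + 4.9847, 6.9786 + -2.3244) = (8.2389, 4.6542)
link 2: phi[2] = 65 + -90 + 115 = 90 deg
  cos(90 deg) = 0.0000, sin(90 deg) = 1.0000
  joint[3] = (8.2389, 4.6542) + 9.4 * (0.0000, 1.0000) = (8.2389 + 0.0000, 4.6542 + 9.4000) = (8.2389, 14.0542)
link 3: phi[3] = 65 + -90 + 115 + 80 = 170 deg
  cos(170 deg) = -0.9848, sin(170 deg) = 0.1736
  joint[4] = (8.2389, 14.0542) + 8.5 * (-0.9848, 0.1736) = (8.2389 + -8.3709, 14.0542 + 1.4760) = (-0.1320, 15.5302)
End effector: (-0.1320, 15.5302)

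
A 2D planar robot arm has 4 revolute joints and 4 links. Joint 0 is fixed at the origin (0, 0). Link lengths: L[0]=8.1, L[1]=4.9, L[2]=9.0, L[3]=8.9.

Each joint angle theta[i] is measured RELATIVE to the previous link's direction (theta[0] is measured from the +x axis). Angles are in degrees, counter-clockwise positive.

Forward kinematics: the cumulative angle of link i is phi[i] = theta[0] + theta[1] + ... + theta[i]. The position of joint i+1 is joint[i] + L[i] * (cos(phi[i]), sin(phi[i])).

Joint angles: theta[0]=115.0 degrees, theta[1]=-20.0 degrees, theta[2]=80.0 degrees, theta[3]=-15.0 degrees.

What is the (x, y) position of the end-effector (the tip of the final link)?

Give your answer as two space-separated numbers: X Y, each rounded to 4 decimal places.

Answer: -21.1793 16.0508

Derivation:
joint[0] = (0.0000, 0.0000)  (base)
link 0: phi[0] = 115 = 115 deg
  cos(115 deg) = -0.4226, sin(115 deg) = 0.9063
  joint[1] = (0.0000, 0.0000) + 8.1 * (-0.4226, 0.9063) = (0.0000 + -3.4232, 0.0000 + 7.3411) = (-3.4232, 7.3411)
link 1: phi[1] = 115 + -20 = 95 deg
  cos(95 deg) = -0.0872, sin(95 deg) = 0.9962
  joint[2] = (-3.4232, 7.3411) + 4.9 * (-0.0872, 0.9962) = (-3.4232 + -0.4271, 7.3411 + 4.8814) = (-3.8503, 12.2224)
link 2: phi[2] = 115 + -20 + 80 = 175 deg
  cos(175 deg) = -0.9962, sin(175 deg) = 0.0872
  joint[3] = (-3.8503, 12.2224) + 9 * (-0.9962, 0.0872) = (-3.8503 + -8.9658, 12.2224 + 0.7844) = (-12.8160, 13.0068)
link 3: phi[3] = 115 + -20 + 80 + -15 = 160 deg
  cos(160 deg) = -0.9397, sin(160 deg) = 0.3420
  joint[4] = (-12.8160, 13.0068) + 8.9 * (-0.9397, 0.3420) = (-12.8160 + -8.3633, 13.0068 + 3.0440) = (-21.1793, 16.0508)
End effector: (-21.1793, 16.0508)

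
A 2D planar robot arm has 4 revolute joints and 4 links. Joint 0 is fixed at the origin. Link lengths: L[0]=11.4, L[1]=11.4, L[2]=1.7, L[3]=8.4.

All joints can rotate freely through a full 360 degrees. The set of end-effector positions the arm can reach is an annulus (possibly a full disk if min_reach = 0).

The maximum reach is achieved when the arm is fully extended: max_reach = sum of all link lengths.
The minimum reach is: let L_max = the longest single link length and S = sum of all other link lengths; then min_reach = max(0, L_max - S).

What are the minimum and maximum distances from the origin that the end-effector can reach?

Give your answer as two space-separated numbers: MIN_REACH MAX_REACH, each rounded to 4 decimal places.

Link lengths: [11.4, 11.4, 1.7, 8.4]
max_reach = 11.4 + 11.4 + 1.7 + 8.4 = 32.9
L_max = max([11.4, 11.4, 1.7, 8.4]) = 11.4
S (sum of others) = 32.9 - 11.4 = 21.5
min_reach = max(0, 11.4 - 21.5) = max(0, -10.1) = 0

Answer: 0.0000 32.9000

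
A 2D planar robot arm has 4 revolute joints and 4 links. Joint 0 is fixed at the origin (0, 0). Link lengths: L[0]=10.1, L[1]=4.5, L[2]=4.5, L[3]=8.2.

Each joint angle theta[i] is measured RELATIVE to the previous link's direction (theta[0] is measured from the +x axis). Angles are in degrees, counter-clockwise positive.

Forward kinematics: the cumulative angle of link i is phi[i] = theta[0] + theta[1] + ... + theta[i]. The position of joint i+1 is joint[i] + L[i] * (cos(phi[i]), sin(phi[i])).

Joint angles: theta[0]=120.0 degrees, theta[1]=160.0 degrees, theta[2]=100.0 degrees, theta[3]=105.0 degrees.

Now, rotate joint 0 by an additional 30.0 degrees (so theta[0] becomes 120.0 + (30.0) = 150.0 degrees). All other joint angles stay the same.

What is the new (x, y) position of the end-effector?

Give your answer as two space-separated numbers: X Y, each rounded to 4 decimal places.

joint[0] = (0.0000, 0.0000)  (base)
link 0: phi[0] = 150 = 150 deg
  cos(150 deg) = -0.8660, sin(150 deg) = 0.5000
  joint[1] = (0.0000, 0.0000) + 10.1 * (-0.8660, 0.5000) = (0.0000 + -8.7469, 0.0000 + 5.0500) = (-8.7469, 5.0500)
link 1: phi[1] = 150 + 160 = 310 deg
  cos(310 deg) = 0.6428, sin(310 deg) = -0.7660
  joint[2] = (-8.7469, 5.0500) + 4.5 * (0.6428, -0.7660) = (-8.7469 + 2.8925, 5.0500 + -3.4472) = (-5.8543, 1.6028)
link 2: phi[2] = 150 + 160 + 100 = 410 deg
  cos(410 deg) = 0.6428, sin(410 deg) = 0.7660
  joint[3] = (-5.8543, 1.6028) + 4.5 * (0.6428, 0.7660) = (-5.8543 + 2.8925, 1.6028 + 3.4472) = (-2.9618, 5.0500)
link 3: phi[3] = 150 + 160 + 100 + 105 = 515 deg
  cos(515 deg) = -0.9063, sin(515 deg) = 0.4226
  joint[4] = (-2.9618, 5.0500) + 8.2 * (-0.9063, 0.4226) = (-2.9618 + -7.4317, 5.0500 + 3.4655) = (-10.3935, 8.5155)
End effector: (-10.3935, 8.5155)

Answer: -10.3935 8.5155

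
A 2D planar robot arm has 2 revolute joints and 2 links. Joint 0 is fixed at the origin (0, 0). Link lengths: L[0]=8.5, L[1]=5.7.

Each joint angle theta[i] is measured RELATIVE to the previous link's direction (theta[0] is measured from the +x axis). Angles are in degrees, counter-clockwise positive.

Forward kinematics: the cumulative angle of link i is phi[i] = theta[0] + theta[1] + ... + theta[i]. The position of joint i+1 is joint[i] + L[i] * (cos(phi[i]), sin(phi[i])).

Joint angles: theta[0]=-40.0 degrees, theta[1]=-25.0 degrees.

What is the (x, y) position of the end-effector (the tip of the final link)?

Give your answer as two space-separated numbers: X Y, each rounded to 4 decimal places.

joint[0] = (0.0000, 0.0000)  (base)
link 0: phi[0] = -40 = -40 deg
  cos(-40 deg) = 0.7660, sin(-40 deg) = -0.6428
  joint[1] = (0.0000, 0.0000) + 8.5 * (0.7660, -0.6428) = (0.0000 + 6.5114, 0.0000 + -5.4637) = (6.5114, -5.4637)
link 1: phi[1] = -40 + -25 = -65 deg
  cos(-65 deg) = 0.4226, sin(-65 deg) = -0.9063
  joint[2] = (6.5114, -5.4637) + 5.7 * (0.4226, -0.9063) = (6.5114 + 2.4089, -5.4637 + -5.1660) = (8.9203, -10.6296)
End effector: (8.9203, -10.6296)

Answer: 8.9203 -10.6296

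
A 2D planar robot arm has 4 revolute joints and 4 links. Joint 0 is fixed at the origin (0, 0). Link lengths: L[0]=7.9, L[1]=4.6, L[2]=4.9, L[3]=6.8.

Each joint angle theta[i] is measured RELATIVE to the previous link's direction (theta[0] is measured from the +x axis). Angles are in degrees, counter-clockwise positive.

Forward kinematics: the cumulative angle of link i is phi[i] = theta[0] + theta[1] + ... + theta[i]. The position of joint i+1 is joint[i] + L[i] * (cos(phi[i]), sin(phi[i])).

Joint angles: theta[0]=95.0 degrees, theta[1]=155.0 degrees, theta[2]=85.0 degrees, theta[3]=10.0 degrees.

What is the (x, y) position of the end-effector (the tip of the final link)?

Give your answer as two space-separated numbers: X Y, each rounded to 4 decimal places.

joint[0] = (0.0000, 0.0000)  (base)
link 0: phi[0] = 95 = 95 deg
  cos(95 deg) = -0.0872, sin(95 deg) = 0.9962
  joint[1] = (0.0000, 0.0000) + 7.9 * (-0.0872, 0.9962) = (0.0000 + -0.6885, 0.0000 + 7.8699) = (-0.6885, 7.8699)
link 1: phi[1] = 95 + 155 = 250 deg
  cos(250 deg) = -0.3420, sin(250 deg) = -0.9397
  joint[2] = (-0.6885, 7.8699) + 4.6 * (-0.3420, -0.9397) = (-0.6885 + -1.5733, 7.8699 + -4.3226) = (-2.2618, 3.5474)
link 2: phi[2] = 95 + 155 + 85 = 335 deg
  cos(335 deg) = 0.9063, sin(335 deg) = -0.4226
  joint[3] = (-2.2618, 3.5474) + 4.9 * (0.9063, -0.4226) = (-2.2618 + 4.4409, 3.5474 + -2.0708) = (2.1791, 1.4765)
link 3: phi[3] = 95 + 155 + 85 + 10 = 345 deg
  cos(345 deg) = 0.9659, sin(345 deg) = -0.2588
  joint[4] = (2.1791, 1.4765) + 6.8 * (0.9659, -0.2588) = (2.1791 + 6.5683, 1.4765 + -1.7600) = (8.7474, -0.2834)
End effector: (8.7474, -0.2834)

Answer: 8.7474 -0.2834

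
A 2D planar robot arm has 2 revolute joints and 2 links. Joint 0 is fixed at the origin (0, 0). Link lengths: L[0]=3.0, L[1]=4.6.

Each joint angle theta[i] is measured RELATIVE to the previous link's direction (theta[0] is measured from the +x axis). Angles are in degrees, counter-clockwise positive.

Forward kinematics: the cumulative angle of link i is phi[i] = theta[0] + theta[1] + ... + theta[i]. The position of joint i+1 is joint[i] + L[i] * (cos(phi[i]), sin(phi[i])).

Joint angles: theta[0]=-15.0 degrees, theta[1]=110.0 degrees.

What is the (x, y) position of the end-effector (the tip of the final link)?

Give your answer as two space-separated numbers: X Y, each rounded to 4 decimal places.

Answer: 2.4969 3.8060

Derivation:
joint[0] = (0.0000, 0.0000)  (base)
link 0: phi[0] = -15 = -15 deg
  cos(-15 deg) = 0.9659, sin(-15 deg) = -0.2588
  joint[1] = (0.0000, 0.0000) + 3 * (0.9659, -0.2588) = (0.0000 + 2.8978, 0.0000 + -0.7765) = (2.8978, -0.7765)
link 1: phi[1] = -15 + 110 = 95 deg
  cos(95 deg) = -0.0872, sin(95 deg) = 0.9962
  joint[2] = (2.8978, -0.7765) + 4.6 * (-0.0872, 0.9962) = (2.8978 + -0.4009, -0.7765 + 4.5825) = (2.4969, 3.8060)
End effector: (2.4969, 3.8060)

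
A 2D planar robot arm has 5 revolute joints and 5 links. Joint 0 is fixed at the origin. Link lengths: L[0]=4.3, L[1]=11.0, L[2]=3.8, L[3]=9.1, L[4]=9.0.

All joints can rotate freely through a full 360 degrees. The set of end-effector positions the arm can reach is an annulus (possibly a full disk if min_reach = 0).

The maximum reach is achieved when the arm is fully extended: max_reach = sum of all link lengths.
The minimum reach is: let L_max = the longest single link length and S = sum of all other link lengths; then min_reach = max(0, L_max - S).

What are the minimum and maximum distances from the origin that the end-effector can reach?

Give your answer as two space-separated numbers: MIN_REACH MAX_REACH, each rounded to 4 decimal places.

Answer: 0.0000 37.2000

Derivation:
Link lengths: [4.3, 11.0, 3.8, 9.1, 9.0]
max_reach = 4.3 + 11 + 3.8 + 9.1 + 9 = 37.2
L_max = max([4.3, 11.0, 3.8, 9.1, 9.0]) = 11
S (sum of others) = 37.2 - 11 = 26.2
min_reach = max(0, 11 - 26.2) = max(0, -15.2) = 0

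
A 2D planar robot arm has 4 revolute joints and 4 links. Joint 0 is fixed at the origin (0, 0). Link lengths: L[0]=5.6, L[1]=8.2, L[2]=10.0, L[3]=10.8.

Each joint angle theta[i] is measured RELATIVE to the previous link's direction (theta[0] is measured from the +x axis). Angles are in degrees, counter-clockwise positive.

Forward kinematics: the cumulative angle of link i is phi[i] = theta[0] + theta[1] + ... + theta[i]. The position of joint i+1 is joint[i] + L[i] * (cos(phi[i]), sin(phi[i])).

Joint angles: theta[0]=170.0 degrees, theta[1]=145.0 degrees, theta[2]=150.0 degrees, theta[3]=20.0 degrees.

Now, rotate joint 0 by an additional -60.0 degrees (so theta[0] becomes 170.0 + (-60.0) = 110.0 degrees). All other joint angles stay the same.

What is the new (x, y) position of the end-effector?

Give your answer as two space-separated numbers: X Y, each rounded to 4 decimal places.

Answer: 7.5977 14.2009

Derivation:
joint[0] = (0.0000, 0.0000)  (base)
link 0: phi[0] = 110 = 110 deg
  cos(110 deg) = -0.3420, sin(110 deg) = 0.9397
  joint[1] = (0.0000, 0.0000) + 5.6 * (-0.3420, 0.9397) = (0.0000 + -1.9153, 0.0000 + 5.2623) = (-1.9153, 5.2623)
link 1: phi[1] = 110 + 145 = 255 deg
  cos(255 deg) = -0.2588, sin(255 deg) = -0.9659
  joint[2] = (-1.9153, 5.2623) + 8.2 * (-0.2588, -0.9659) = (-1.9153 + -2.1223, 5.2623 + -7.9206) = (-4.0376, -2.6583)
link 2: phi[2] = 110 + 145 + 150 = 405 deg
  cos(405 deg) = 0.7071, sin(405 deg) = 0.7071
  joint[3] = (-4.0376, -2.6583) + 10 * (0.7071, 0.7071) = (-4.0376 + 7.0711, -2.6583 + 7.0711) = (3.0334, 4.4128)
link 3: phi[3] = 110 + 145 + 150 + 20 = 425 deg
  cos(425 deg) = 0.4226, sin(425 deg) = 0.9063
  joint[4] = (3.0334, 4.4128) + 10.8 * (0.4226, 0.9063) = (3.0334 + 4.5643, 4.4128 + 9.7881) = (7.5977, 14.2009)
End effector: (7.5977, 14.2009)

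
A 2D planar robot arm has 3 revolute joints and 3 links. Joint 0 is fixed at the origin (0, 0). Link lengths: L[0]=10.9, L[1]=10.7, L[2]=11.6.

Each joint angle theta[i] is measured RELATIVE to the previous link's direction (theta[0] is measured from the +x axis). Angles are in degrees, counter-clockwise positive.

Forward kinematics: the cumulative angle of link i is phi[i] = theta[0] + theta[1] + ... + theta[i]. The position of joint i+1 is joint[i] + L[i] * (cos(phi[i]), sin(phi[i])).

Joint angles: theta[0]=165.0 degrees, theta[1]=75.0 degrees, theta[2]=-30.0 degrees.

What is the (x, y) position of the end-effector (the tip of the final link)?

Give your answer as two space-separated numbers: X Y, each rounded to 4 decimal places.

Answer: -25.9245 -12.2453

Derivation:
joint[0] = (0.0000, 0.0000)  (base)
link 0: phi[0] = 165 = 165 deg
  cos(165 deg) = -0.9659, sin(165 deg) = 0.2588
  joint[1] = (0.0000, 0.0000) + 10.9 * (-0.9659, 0.2588) = (0.0000 + -10.5286, 0.0000 + 2.8211) = (-10.5286, 2.8211)
link 1: phi[1] = 165 + 75 = 240 deg
  cos(240 deg) = -0.5000, sin(240 deg) = -0.8660
  joint[2] = (-10.5286, 2.8211) + 10.7 * (-0.5000, -0.8660) = (-10.5286 + -5.3500, 2.8211 + -9.2665) = (-15.8786, -6.4453)
link 2: phi[2] = 165 + 75 + -30 = 210 deg
  cos(210 deg) = -0.8660, sin(210 deg) = -0.5000
  joint[3] = (-15.8786, -6.4453) + 11.6 * (-0.8660, -0.5000) = (-15.8786 + -10.0459, -6.4453 + -5.8000) = (-25.9245, -12.2453)
End effector: (-25.9245, -12.2453)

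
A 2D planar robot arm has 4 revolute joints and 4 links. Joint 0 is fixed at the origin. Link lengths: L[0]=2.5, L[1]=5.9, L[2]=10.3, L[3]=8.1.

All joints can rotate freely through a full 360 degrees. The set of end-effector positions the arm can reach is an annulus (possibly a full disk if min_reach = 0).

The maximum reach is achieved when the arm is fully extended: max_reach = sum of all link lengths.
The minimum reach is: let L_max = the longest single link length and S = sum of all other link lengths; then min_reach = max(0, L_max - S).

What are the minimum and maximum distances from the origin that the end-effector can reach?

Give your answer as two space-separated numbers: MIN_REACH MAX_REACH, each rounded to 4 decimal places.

Answer: 0.0000 26.8000

Derivation:
Link lengths: [2.5, 5.9, 10.3, 8.1]
max_reach = 2.5 + 5.9 + 10.3 + 8.1 = 26.8
L_max = max([2.5, 5.9, 10.3, 8.1]) = 10.3
S (sum of others) = 26.8 - 10.3 = 16.5
min_reach = max(0, 10.3 - 16.5) = max(0, -6.2) = 0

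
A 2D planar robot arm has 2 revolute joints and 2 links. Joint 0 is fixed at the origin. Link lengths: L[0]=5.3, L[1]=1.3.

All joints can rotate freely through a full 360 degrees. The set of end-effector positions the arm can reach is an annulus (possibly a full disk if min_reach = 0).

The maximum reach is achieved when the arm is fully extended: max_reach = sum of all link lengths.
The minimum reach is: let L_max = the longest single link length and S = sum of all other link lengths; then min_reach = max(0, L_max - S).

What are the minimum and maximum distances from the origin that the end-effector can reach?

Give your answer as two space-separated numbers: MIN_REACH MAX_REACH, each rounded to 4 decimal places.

Link lengths: [5.3, 1.3]
max_reach = 5.3 + 1.3 = 6.6
L_max = max([5.3, 1.3]) = 5.3
S (sum of others) = 6.6 - 5.3 = 1.3
min_reach = max(0, 5.3 - 1.3) = max(0, 4) = 4

Answer: 4.0000 6.6000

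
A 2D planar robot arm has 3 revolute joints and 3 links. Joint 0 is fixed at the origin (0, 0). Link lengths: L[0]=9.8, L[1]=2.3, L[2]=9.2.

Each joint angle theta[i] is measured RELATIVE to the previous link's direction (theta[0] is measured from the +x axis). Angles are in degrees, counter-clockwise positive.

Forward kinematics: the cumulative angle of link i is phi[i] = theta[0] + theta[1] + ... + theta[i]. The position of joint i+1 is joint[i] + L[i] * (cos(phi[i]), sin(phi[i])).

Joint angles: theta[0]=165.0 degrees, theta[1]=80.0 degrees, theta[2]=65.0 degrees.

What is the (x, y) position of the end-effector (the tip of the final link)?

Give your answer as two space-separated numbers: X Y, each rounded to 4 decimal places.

joint[0] = (0.0000, 0.0000)  (base)
link 0: phi[0] = 165 = 165 deg
  cos(165 deg) = -0.9659, sin(165 deg) = 0.2588
  joint[1] = (0.0000, 0.0000) + 9.8 * (-0.9659, 0.2588) = (0.0000 + -9.4661, 0.0000 + 2.5364) = (-9.4661, 2.5364)
link 1: phi[1] = 165 + 80 = 245 deg
  cos(245 deg) = -0.4226, sin(245 deg) = -0.9063
  joint[2] = (-9.4661, 2.5364) + 2.3 * (-0.4226, -0.9063) = (-9.4661 + -0.9720, 2.5364 + -2.0845) = (-10.4381, 0.4519)
link 2: phi[2] = 165 + 80 + 65 = 310 deg
  cos(310 deg) = 0.6428, sin(310 deg) = -0.7660
  joint[3] = (-10.4381, 0.4519) + 9.2 * (0.6428, -0.7660) = (-10.4381 + 5.9136, 0.4519 + -7.0476) = (-4.5244, -6.5957)
End effector: (-4.5244, -6.5957)

Answer: -4.5244 -6.5957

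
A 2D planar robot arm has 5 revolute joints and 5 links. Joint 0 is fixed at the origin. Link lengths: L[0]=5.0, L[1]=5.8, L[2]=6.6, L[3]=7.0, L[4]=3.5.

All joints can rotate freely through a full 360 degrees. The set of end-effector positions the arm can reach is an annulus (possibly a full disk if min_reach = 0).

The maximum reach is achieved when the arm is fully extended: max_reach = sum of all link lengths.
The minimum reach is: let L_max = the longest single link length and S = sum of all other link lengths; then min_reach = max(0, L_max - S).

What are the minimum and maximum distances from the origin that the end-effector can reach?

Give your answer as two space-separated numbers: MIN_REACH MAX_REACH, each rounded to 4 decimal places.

Link lengths: [5.0, 5.8, 6.6, 7.0, 3.5]
max_reach = 5 + 5.8 + 6.6 + 7 + 3.5 = 27.9
L_max = max([5.0, 5.8, 6.6, 7.0, 3.5]) = 7
S (sum of others) = 27.9 - 7 = 20.9
min_reach = max(0, 7 - 20.9) = max(0, -13.9) = 0

Answer: 0.0000 27.9000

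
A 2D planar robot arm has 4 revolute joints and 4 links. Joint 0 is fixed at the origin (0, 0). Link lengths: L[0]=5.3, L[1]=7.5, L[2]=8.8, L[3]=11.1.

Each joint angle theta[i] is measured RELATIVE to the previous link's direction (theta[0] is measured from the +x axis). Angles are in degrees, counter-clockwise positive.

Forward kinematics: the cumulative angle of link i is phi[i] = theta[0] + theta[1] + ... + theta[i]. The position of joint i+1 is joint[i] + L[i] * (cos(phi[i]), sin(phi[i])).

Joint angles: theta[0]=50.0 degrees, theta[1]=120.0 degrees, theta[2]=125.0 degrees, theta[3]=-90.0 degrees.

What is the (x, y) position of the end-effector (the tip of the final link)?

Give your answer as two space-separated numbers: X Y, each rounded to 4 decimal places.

joint[0] = (0.0000, 0.0000)  (base)
link 0: phi[0] = 50 = 50 deg
  cos(50 deg) = 0.6428, sin(50 deg) = 0.7660
  joint[1] = (0.0000, 0.0000) + 5.3 * (0.6428, 0.7660) = (0.0000 + 3.4068, 0.0000 + 4.0600) = (3.4068, 4.0600)
link 1: phi[1] = 50 + 120 = 170 deg
  cos(170 deg) = -0.9848, sin(170 deg) = 0.1736
  joint[2] = (3.4068, 4.0600) + 7.5 * (-0.9848, 0.1736) = (3.4068 + -7.3861, 4.0600 + 1.3024) = (-3.9793, 5.3624)
link 2: phi[2] = 50 + 120 + 125 = 295 deg
  cos(295 deg) = 0.4226, sin(295 deg) = -0.9063
  joint[3] = (-3.9793, 5.3624) + 8.8 * (0.4226, -0.9063) = (-3.9793 + 3.7190, 5.3624 + -7.9755) = (-0.2602, -2.6131)
link 3: phi[3] = 50 + 120 + 125 + -90 = 205 deg
  cos(205 deg) = -0.9063, sin(205 deg) = -0.4226
  joint[4] = (-0.2602, -2.6131) + 11.1 * (-0.9063, -0.4226) = (-0.2602 + -10.0600, -2.6131 + -4.6911) = (-10.3203, -7.3042)
End effector: (-10.3203, -7.3042)

Answer: -10.3203 -7.3042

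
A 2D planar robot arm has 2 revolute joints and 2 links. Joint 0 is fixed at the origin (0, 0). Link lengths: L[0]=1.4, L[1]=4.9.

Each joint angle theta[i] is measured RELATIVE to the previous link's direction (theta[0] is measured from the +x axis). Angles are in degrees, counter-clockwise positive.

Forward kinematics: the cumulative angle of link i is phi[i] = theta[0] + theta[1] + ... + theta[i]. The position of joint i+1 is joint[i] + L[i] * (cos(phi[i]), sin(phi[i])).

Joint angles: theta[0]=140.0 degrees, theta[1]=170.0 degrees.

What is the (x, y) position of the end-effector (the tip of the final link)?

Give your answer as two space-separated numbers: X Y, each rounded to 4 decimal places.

Answer: 2.0772 -2.8537

Derivation:
joint[0] = (0.0000, 0.0000)  (base)
link 0: phi[0] = 140 = 140 deg
  cos(140 deg) = -0.7660, sin(140 deg) = 0.6428
  joint[1] = (0.0000, 0.0000) + 1.4 * (-0.7660, 0.6428) = (0.0000 + -1.0725, 0.0000 + 0.8999) = (-1.0725, 0.8999)
link 1: phi[1] = 140 + 170 = 310 deg
  cos(310 deg) = 0.6428, sin(310 deg) = -0.7660
  joint[2] = (-1.0725, 0.8999) + 4.9 * (0.6428, -0.7660) = (-1.0725 + 3.1497, 0.8999 + -3.7536) = (2.0772, -2.8537)
End effector: (2.0772, -2.8537)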